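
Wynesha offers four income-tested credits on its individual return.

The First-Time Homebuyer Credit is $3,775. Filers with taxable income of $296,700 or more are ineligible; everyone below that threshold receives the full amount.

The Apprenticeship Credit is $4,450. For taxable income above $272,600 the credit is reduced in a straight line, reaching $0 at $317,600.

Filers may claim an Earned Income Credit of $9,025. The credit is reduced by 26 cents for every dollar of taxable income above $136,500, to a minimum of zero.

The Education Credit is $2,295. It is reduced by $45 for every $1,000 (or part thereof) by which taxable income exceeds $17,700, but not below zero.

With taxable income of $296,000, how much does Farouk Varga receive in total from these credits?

$5,911

First-Time Homebuyer Credit: $296,000 is below the $296,700 cutoff, so the full $3,775 applies.
Apprenticeship Credit: $296,000 is $23,400 into a $45,000 phase-out range, leaving 21,600/45,000 of the credit: $4,450 × 21,600/45,000 = $2,136.
Earned Income Credit: 26% of the $159,500 excess over $136,500 is $41,470 ≥ base, so the credit is $0.
Education Credit: income exceeds $17,700 by $278,300 → 279 increments × $45 = $12,555 ≥ base, so the credit is $0.
Total: $3,775 + $2,136 + $0 + $0 = $5,911.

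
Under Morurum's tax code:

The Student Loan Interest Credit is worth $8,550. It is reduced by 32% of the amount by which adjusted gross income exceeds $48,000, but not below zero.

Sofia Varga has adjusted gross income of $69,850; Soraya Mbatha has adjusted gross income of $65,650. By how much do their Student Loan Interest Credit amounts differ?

Sofia ($69,850): Student Loan Interest Credit: 32% of the $21,850 excess over $48,000 is $6,992; credit = $8,550 − $6,992 = $1,558.
Soraya ($65,650): Student Loan Interest Credit: 32% of the $17,650 excess over $48,000 is $5,648; credit = $8,550 − $5,648 = $2,902.
Difference: |$1,558 − $2,902| = $1,344.

$1,344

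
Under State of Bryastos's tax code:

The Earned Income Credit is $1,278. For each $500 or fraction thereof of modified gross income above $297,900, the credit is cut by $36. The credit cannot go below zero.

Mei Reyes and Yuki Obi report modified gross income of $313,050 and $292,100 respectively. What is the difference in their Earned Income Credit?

$1,116

Mei ($313,050): Earned Income Credit: income exceeds $297,900 by $15,150, which is 31 full-or-partial $500 increments; reduction = 31 × $36 = $1,116, leaving $162.
Yuki ($292,100): Earned Income Credit: $292,100 is at or below the $297,900 threshold, so the full $1,278 applies.
Difference: |$162 − $1,278| = $1,116.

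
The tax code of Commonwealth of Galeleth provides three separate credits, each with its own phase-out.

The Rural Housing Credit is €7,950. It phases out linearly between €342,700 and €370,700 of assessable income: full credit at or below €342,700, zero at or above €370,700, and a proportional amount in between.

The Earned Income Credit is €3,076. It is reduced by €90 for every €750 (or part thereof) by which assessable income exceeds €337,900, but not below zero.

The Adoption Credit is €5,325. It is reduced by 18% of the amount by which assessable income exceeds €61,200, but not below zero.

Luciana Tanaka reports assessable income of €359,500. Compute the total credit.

Rural Housing Credit: €359,500 is €16,800 into a €28,000 phase-out range, leaving 11,200/28,000 of the credit: €7,950 × 11,200/28,000 = €3,180.
Earned Income Credit: income exceeds €337,900 by €21,600, which is 29 full-or-partial €750 increments; reduction = 29 × €90 = €2,610, leaving €466.
Adoption Credit: 18% of the €298,300 excess over €61,200 is €53,694 ≥ base, so the credit is €0.
Total: €3,180 + €466 + €0 = €3,646.

€3,646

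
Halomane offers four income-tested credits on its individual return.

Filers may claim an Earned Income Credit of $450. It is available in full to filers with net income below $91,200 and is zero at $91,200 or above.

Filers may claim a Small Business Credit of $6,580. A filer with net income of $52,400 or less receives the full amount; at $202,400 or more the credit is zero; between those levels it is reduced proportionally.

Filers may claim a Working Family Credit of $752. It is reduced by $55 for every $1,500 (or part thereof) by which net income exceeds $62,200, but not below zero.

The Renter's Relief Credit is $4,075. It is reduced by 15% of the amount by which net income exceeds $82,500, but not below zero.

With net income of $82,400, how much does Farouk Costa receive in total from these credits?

Earned Income Credit: $82,400 is below the $91,200 cutoff, so the full $450 applies.
Small Business Credit: $82,400 is $30,000 into a $150,000 phase-out range, leaving 120,000/150,000 of the credit: $6,580 × 120,000/150,000 = $5,264.
Working Family Credit: income exceeds $62,200 by $20,200 → 14 increments × $55 = $770 ≥ base, so the credit is $0.
Renter's Relief Credit: $82,400 is at or below the $82,500 threshold, so the full $4,075 applies.
Total: $450 + $5,264 + $0 + $4,075 = $9,789.

$9,789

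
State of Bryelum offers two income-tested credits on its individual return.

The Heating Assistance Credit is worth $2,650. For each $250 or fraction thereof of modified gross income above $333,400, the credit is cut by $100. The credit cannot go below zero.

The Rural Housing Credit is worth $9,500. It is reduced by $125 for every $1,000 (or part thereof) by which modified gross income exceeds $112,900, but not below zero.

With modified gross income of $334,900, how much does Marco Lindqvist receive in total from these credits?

Heating Assistance Credit: income exceeds $333,400 by $1,500, which is 6 full-or-partial $250 increments; reduction = 6 × $100 = $600, leaving $2,050.
Rural Housing Credit: income exceeds $112,900 by $222,000 → 222 increments × $125 = $27,750 ≥ base, so the credit is $0.
Total: $2,050 + $0 = $2,050.

$2,050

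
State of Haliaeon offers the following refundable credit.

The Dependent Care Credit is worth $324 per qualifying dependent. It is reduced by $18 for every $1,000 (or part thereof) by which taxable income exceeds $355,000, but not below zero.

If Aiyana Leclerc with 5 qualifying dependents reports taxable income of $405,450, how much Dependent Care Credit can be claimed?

Dependent Care Credit: base = 5 × $324 = $1,620. income exceeds $355,000 by $50,450, which is 51 full-or-partial $1,000 increments; reduction = 51 × $18 = $918, leaving $702.

$702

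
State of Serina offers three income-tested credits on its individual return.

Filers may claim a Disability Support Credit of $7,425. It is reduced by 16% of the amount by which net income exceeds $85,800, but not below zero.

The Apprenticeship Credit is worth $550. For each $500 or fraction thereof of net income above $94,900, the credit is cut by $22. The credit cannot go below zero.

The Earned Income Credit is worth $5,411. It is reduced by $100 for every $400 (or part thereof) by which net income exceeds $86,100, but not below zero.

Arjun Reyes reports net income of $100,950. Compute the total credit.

$6,876

Disability Support Credit: 16% of the $15,150 excess over $85,800 is $2,424; credit = $7,425 − $2,424 = $5,001.
Apprenticeship Credit: income exceeds $94,900 by $6,050, which is 13 full-or-partial $500 increments; reduction = 13 × $22 = $286, leaving $264.
Earned Income Credit: income exceeds $86,100 by $14,850, which is 38 full-or-partial $400 increments; reduction = 38 × $100 = $3,800, leaving $1,611.
Total: $5,001 + $264 + $1,611 = $6,876.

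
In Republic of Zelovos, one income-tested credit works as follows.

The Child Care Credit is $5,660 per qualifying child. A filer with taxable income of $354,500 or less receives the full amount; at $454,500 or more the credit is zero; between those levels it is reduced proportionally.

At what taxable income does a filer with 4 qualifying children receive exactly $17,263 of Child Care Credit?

$378,250

Full credit = 4 × $5,660 = $22,640.
$17,263 is 17,263/22,640 of the full $22,640, so 5,377/22,640 of the $100,000 range has been used: income = $354,500 + $100,000 × 5,377/22,640 = $378,250.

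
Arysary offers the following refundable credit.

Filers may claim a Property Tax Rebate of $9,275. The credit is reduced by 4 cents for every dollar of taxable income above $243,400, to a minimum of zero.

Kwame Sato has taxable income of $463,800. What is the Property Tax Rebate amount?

Property Tax Rebate: 4% of the $220,400 excess over $243,400 is $8,816; credit = $9,275 − $8,816 = $459.

$459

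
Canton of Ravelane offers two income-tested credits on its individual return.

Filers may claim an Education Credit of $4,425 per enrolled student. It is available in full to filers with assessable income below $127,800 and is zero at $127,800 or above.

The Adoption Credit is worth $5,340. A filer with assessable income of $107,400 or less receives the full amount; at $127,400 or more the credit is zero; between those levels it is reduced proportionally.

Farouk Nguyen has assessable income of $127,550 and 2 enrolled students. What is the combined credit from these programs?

Education Credit: base = 2 × $4,425 = $8,850. $127,550 is below the $127,800 cutoff, so the full $8,850 applies.
Adoption Credit: $127,550 is at or above $127,400, so the credit is $0.
Total: $8,850 + $0 = $8,850.

$8,850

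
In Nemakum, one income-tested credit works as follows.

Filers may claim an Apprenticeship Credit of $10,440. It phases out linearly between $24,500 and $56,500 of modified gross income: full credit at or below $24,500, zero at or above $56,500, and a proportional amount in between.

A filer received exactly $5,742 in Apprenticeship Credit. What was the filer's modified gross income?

$5,742 is 5,742/10,440 of the full $10,440, so 4,698/10,440 of the $32,000 range has been used: income = $24,500 + $32,000 × 4,698/10,440 = $38,900.

$38,900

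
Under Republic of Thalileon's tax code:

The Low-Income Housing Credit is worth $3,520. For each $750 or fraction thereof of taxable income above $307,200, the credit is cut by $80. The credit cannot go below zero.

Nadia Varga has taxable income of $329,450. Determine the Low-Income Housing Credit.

$1,120

Low-Income Housing Credit: income exceeds $307,200 by $22,250, which is 30 full-or-partial $750 increments; reduction = 30 × $80 = $2,400, leaving $1,120.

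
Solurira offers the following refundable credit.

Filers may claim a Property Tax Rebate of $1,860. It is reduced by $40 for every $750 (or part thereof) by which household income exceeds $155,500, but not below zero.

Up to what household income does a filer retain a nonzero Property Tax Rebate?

After 46 increments the reduction is 46 × $40 = $1,840, leaving $20; one more increment wipes it out. Increment 46 ends at excess 46 × $750 = $34,500, so the highest qualifying income is $155,500 + $34,500 = $190,000.

$190,000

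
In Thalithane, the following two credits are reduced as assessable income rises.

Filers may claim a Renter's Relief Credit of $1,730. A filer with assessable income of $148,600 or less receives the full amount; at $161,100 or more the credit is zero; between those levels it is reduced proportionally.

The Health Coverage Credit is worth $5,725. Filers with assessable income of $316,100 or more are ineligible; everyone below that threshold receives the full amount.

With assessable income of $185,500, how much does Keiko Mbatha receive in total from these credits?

$5,725

Renter's Relief Credit: $185,500 is at or above $161,100, so the credit is $0.
Health Coverage Credit: $185,500 is below the $316,100 cutoff, so the full $5,725 applies.
Total: $0 + $5,725 = $5,725.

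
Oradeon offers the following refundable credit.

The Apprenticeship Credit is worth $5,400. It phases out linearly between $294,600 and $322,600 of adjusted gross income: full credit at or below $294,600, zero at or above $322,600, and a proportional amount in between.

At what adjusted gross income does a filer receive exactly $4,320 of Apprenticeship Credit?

$4,320 is 4,320/5,400 of the full $5,400, so 1,080/5,400 of the $28,000 range has been used: income = $294,600 + $28,000 × 1,080/5,400 = $300,200.

$300,200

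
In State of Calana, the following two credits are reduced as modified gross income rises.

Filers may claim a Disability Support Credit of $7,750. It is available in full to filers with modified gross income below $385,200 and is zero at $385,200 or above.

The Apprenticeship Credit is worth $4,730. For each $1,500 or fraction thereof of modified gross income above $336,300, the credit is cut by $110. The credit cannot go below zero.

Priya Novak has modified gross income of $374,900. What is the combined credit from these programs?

Disability Support Credit: $374,900 is below the $385,200 cutoff, so the full $7,750 applies.
Apprenticeship Credit: income exceeds $336,300 by $38,600, which is 26 full-or-partial $1,500 increments; reduction = 26 × $110 = $2,860, leaving $1,870.
Total: $7,750 + $1,870 = $9,620.

$9,620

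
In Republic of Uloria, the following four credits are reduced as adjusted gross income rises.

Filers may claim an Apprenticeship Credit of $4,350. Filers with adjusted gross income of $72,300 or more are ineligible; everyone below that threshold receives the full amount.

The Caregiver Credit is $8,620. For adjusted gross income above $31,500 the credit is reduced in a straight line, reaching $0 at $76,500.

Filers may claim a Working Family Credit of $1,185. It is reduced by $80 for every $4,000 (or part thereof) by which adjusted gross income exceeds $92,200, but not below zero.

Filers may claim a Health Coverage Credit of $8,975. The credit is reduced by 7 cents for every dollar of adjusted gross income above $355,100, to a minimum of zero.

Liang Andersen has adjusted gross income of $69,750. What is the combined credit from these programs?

Apprenticeship Credit: $69,750 is below the $72,300 cutoff, so the full $4,350 applies.
Caregiver Credit: $69,750 is $38,250 into a $45,000 phase-out range, leaving 6,750/45,000 of the credit: $8,620 × 6,750/45,000 = $1,293.
Working Family Credit: $69,750 is at or below the $92,200 threshold, so the full $1,185 applies.
Health Coverage Credit: $69,750 is at or below the $355,100 threshold, so the full $8,975 applies.
Total: $4,350 + $1,293 + $1,185 + $8,975 = $15,803.

$15,803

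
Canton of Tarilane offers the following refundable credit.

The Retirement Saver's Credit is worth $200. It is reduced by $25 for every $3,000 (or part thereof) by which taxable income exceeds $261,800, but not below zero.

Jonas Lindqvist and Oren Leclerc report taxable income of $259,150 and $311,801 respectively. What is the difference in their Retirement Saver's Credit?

Jonas ($259,150): Retirement Saver's Credit: $259,150 is at or below the $261,800 threshold, so the full $200 applies.
Oren ($311,801): Retirement Saver's Credit: income exceeds $261,800 by $50,001 → 17 increments × $25 = $425 ≥ base, so the credit is $0.
Difference: |$200 − $0| = $200.

$200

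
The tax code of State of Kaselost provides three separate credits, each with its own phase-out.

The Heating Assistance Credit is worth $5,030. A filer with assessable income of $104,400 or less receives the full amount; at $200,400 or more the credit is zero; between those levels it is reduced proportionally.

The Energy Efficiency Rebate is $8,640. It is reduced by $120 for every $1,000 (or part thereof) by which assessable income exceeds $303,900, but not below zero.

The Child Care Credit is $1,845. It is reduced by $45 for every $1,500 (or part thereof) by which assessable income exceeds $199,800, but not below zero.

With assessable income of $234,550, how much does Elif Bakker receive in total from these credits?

$9,405

Heating Assistance Credit: $234,550 is at or above $200,400, so the credit is $0.
Energy Efficiency Rebate: $234,550 is at or below the $303,900 threshold, so the full $8,640 applies.
Child Care Credit: income exceeds $199,800 by $34,750, which is 24 full-or-partial $1,500 increments; reduction = 24 × $45 = $1,080, leaving $765.
Total: $0 + $8,640 + $765 = $9,405.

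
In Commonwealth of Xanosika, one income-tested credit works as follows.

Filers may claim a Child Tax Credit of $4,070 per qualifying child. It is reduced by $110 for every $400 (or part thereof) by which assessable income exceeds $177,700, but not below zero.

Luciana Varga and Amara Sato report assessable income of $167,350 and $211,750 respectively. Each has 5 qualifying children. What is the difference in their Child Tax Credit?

Luciana ($167,350): Child Tax Credit: base = 5 × $4,070 = $20,350. $167,350 is at or below the $177,700 threshold, so the full $20,350 applies.
Amara ($211,750): Child Tax Credit: base = 5 × $4,070 = $20,350. income exceeds $177,700 by $34,050, which is 86 full-or-partial $400 increments; reduction = 86 × $110 = $9,460, leaving $10,890.
Difference: |$20,350 − $10,890| = $9,460.

$9,460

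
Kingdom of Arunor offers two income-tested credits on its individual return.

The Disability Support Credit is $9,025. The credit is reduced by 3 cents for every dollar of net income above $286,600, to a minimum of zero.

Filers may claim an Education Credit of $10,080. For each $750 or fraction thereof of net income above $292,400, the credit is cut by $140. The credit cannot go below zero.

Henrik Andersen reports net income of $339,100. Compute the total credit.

$8,710

Disability Support Credit: 3% of the $52,500 excess over $286,600 is $1,575; credit = $9,025 − $1,575 = $7,450.
Education Credit: income exceeds $292,400 by $46,700, which is 63 full-or-partial $750 increments; reduction = 63 × $140 = $8,820, leaving $1,260.
Total: $7,450 + $1,260 = $8,710.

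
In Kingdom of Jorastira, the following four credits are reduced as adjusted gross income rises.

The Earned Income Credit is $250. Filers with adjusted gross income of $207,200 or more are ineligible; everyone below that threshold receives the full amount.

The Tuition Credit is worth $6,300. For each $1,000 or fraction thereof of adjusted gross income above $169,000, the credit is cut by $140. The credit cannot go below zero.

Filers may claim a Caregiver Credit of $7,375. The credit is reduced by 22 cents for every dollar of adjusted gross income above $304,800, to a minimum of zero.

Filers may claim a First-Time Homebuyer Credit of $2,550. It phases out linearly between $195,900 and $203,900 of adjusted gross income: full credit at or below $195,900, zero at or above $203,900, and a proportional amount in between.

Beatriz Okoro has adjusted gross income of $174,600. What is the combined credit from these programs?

$15,635

Earned Income Credit: $174,600 is below the $207,200 cutoff, so the full $250 applies.
Tuition Credit: income exceeds $169,000 by $5,600, which is 6 full-or-partial $1,000 increments; reduction = 6 × $140 = $840, leaving $5,460.
Caregiver Credit: $174,600 is at or below the $304,800 threshold, so the full $7,375 applies.
First-Time Homebuyer Credit: $174,600 is at or below the $195,900 threshold, so the full $2,550 applies.
Total: $250 + $5,460 + $7,375 + $2,550 = $15,635.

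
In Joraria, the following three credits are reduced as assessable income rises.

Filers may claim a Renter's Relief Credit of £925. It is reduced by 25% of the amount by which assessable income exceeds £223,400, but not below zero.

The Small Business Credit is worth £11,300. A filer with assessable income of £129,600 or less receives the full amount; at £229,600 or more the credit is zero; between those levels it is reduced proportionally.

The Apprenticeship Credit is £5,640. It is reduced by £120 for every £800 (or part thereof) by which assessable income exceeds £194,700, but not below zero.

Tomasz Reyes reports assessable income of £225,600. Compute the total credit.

£1,787

Renter's Relief Credit: 25% of the £2,200 excess over £223,400 is £550; credit = £925 − £550 = £375.
Small Business Credit: £225,600 is £96,000 into a £100,000 phase-out range, leaving 4,000/100,000 of the credit: £11,300 × 4,000/100,000 = £452.
Apprenticeship Credit: income exceeds £194,700 by £30,900, which is 39 full-or-partial £800 increments; reduction = 39 × £120 = £4,680, leaving £960.
Total: £375 + £452 + £960 = £1,787.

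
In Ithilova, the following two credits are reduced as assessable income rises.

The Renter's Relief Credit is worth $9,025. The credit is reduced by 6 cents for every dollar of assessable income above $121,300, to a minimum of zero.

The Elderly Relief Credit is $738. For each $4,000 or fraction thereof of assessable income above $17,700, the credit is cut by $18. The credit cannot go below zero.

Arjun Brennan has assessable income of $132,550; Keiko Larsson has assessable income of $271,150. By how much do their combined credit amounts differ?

Arjun ($132,550): Renter's Relief Credit: 6% of the $11,250 excess over $121,300 is $675; credit = $9,025 − $675 = $8,350. Elderly Relief Credit: income exceeds $17,700 by $114,850, which is 29 full-or-partial $4,000 increments; reduction = 29 × $18 = $522, leaving $216. total $8,350 + $216 = $8,566
Keiko ($271,150): Renter's Relief Credit: 6% of the $149,850 excess over $121,300 is $8,991; credit = $9,025 − $8,991 = $34. Elderly Relief Credit: income exceeds $17,700 by $253,450 → 64 increments × $18 = $1,152 ≥ base, so the credit is $0. total $34 + $0 = $34
Difference: |$8,566 − $34| = $8,532.

$8,532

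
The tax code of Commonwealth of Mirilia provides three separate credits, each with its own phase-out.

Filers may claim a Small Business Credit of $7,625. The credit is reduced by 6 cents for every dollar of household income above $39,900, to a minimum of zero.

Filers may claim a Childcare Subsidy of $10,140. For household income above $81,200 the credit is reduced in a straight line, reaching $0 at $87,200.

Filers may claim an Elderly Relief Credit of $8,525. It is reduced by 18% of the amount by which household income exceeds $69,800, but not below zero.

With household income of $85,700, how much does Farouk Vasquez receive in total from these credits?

Small Business Credit: 6% of the $45,800 excess over $39,900 is $2,748; credit = $7,625 − $2,748 = $4,877.
Childcare Subsidy: $85,700 is $4,500 into a $6,000 phase-out range, leaving 1,500/6,000 of the credit: $10,140 × 1,500/6,000 = $2,535.
Elderly Relief Credit: 18% of the $15,900 excess over $69,800 is $2,862; credit = $8,525 − $2,862 = $5,663.
Total: $4,877 + $2,535 + $5,663 = $13,075.

$13,075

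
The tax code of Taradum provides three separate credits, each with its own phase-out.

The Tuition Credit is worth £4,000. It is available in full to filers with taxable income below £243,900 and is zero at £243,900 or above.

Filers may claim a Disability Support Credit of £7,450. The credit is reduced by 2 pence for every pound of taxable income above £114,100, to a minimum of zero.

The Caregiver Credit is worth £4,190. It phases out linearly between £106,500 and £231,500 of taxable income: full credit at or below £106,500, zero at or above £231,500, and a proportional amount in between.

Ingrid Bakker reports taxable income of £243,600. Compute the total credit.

Tuition Credit: £243,600 is below the £243,900 cutoff, so the full £4,000 applies.
Disability Support Credit: 2% of the £129,500 excess over £114,100 is £2,590; credit = £7,450 − £2,590 = £4,860.
Caregiver Credit: £243,600 is at or above £231,500, so the credit is £0.
Total: £4,000 + £4,860 + £0 = £8,860.

£8,860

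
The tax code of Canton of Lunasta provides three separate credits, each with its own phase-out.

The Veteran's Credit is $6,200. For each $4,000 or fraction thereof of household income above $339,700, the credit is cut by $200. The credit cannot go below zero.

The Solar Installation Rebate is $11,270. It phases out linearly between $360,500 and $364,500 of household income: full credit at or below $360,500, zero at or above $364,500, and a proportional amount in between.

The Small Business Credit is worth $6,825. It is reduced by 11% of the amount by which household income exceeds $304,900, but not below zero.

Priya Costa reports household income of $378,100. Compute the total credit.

Veteran's Credit: income exceeds $339,700 by $38,400, which is 10 full-or-partial $4,000 increments; reduction = 10 × $200 = $2,000, leaving $4,200.
Solar Installation Rebate: $378,100 is at or above $364,500, so the credit is $0.
Small Business Credit: 11% of the $73,200 excess over $304,900 is $8,052 ≥ base, so the credit is $0.
Total: $4,200 + $0 + $0 = $4,200.

$4,200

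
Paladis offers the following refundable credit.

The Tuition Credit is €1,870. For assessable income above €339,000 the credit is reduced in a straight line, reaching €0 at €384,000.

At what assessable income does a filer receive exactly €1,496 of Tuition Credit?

€1,496 is 1,496/1,870 of the full €1,870, so 374/1,870 of the €45,000 range has been used: income = €339,000 + €45,000 × 374/1,870 = €348,000.

€348,000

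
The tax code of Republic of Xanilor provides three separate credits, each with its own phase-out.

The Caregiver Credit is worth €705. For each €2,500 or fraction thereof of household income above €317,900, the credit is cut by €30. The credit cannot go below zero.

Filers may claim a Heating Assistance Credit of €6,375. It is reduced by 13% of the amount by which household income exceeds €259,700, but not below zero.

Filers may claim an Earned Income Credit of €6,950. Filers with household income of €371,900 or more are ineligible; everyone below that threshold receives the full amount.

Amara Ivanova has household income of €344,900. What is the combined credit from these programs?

€7,325

Caregiver Credit: income exceeds €317,900 by €27,000, which is 11 full-or-partial €2,500 increments; reduction = 11 × €30 = €330, leaving €375.
Heating Assistance Credit: 13% of the €85,200 excess over €259,700 is €11,076 ≥ base, so the credit is €0.
Earned Income Credit: €344,900 is below the €371,900 cutoff, so the full €6,950 applies.
Total: €375 + €0 + €6,950 = €7,325.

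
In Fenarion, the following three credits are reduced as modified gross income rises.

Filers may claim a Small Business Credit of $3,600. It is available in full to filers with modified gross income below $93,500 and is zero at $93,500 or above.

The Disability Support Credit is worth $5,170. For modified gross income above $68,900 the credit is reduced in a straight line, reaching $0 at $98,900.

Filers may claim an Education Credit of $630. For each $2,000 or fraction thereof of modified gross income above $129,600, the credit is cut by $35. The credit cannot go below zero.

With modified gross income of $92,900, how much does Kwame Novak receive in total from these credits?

Small Business Credit: $92,900 is below the $93,500 cutoff, so the full $3,600 applies.
Disability Support Credit: $92,900 is $24,000 into a $30,000 phase-out range, leaving 6,000/30,000 of the credit: $5,170 × 6,000/30,000 = $1,034.
Education Credit: $92,900 is at or below the $129,600 threshold, so the full $630 applies.
Total: $3,600 + $1,034 + $630 = $5,264.

$5,264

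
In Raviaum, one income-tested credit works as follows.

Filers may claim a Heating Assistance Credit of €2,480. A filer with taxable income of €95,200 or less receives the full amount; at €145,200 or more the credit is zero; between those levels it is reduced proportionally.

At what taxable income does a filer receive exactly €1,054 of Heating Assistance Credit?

€123,950

€1,054 is 1,054/2,480 of the full €2,480, so 1,426/2,480 of the €50,000 range has been used: income = €95,200 + €50,000 × 1,426/2,480 = €123,950.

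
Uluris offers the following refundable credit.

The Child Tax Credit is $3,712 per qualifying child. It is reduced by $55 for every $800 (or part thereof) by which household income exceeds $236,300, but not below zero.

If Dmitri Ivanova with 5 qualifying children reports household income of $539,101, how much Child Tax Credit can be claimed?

$0

Child Tax Credit: base = 5 × $3,712 = $18,560. income exceeds $236,300 by $302,801 → 379 increments × $55 = $20,845 ≥ base, so the credit is $0.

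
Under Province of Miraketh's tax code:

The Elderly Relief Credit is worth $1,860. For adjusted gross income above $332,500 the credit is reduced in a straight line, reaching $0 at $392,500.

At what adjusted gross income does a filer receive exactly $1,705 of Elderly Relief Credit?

$1,705 is 1,705/1,860 of the full $1,860, so 155/1,860 of the $60,000 range has been used: income = $332,500 + $60,000 × 155/1,860 = $337,500.

$337,500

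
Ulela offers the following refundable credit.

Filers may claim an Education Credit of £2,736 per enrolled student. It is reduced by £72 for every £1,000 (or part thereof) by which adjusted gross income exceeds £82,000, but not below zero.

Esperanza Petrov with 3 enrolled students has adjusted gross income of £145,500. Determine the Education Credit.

Education Credit: base = 3 × £2,736 = £8,208. income exceeds £82,000 by £63,500, which is 64 full-or-partial £1,000 increments; reduction = 64 × £72 = £4,608, leaving £3,600.

£3,600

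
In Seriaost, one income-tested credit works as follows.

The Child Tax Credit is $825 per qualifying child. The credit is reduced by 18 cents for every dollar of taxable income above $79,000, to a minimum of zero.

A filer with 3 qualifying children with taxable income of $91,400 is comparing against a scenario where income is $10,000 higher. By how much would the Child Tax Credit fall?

At $91,400 — base = 3 × $825 = $2,475. 18% of the $12,400 excess over $79,000 is $2,232; credit = $2,475 − $2,232 = $243.
At $101,400 — base = 3 × $825 = $2,475. 18% of the $22,400 excess over $79,000 is $4,032 ≥ base, so the credit is $0.
Lost: $243 − $0 = $243.

$243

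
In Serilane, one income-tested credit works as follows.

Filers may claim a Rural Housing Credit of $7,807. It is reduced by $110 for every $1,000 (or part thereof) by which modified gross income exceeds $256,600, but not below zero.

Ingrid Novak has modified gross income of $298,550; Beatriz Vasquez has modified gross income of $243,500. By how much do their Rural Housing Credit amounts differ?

Ingrid ($298,550): Rural Housing Credit: income exceeds $256,600 by $41,950, which is 42 full-or-partial $1,000 increments; reduction = 42 × $110 = $4,620, leaving $3,187.
Beatriz ($243,500): Rural Housing Credit: $243,500 is at or below the $256,600 threshold, so the full $7,807 applies.
Difference: |$3,187 − $7,807| = $4,620.

$4,620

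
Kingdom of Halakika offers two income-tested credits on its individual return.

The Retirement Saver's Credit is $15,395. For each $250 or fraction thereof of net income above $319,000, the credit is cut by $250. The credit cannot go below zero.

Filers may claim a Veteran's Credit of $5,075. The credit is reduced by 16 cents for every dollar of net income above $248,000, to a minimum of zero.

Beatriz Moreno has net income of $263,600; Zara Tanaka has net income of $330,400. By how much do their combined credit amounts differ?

$14,079

Beatriz ($263,600): Retirement Saver's Credit: $263,600 is at or below the $319,000 threshold, so the full $15,395 applies. Veteran's Credit: 16% of the $15,600 excess over $248,000 is $2,496; credit = $5,075 − $2,496 = $2,579. total $15,395 + $2,579 = $17,974
Zara ($330,400): Retirement Saver's Credit: income exceeds $319,000 by $11,400, which is 46 full-or-partial $250 increments; reduction = 46 × $250 = $11,500, leaving $3,895. Veteran's Credit: 16% of the $82,400 excess over $248,000 is $13,184 ≥ base, so the credit is $0. total $3,895 + $0 = $3,895
Difference: |$17,974 − $3,895| = $14,079.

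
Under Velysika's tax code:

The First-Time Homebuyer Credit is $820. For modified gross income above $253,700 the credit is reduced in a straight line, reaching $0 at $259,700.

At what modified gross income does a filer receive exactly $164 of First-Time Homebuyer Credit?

$164 is 164/820 of the full $820, so 656/820 of the $6,000 range has been used: income = $253,700 + $6,000 × 656/820 = $258,500.

$258,500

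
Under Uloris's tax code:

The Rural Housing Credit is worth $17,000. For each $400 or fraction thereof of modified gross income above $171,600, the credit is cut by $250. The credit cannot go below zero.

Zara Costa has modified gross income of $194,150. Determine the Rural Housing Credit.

$2,750

Rural Housing Credit: income exceeds $171,600 by $22,550, which is 57 full-or-partial $400 increments; reduction = 57 × $250 = $14,250, leaving $2,750.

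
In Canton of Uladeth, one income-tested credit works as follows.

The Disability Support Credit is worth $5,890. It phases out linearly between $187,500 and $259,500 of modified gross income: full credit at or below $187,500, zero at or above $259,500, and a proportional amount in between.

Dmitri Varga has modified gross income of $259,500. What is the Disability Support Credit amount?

Disability Support Credit: $259,500 is at or above $259,500, so the credit is $0.

$0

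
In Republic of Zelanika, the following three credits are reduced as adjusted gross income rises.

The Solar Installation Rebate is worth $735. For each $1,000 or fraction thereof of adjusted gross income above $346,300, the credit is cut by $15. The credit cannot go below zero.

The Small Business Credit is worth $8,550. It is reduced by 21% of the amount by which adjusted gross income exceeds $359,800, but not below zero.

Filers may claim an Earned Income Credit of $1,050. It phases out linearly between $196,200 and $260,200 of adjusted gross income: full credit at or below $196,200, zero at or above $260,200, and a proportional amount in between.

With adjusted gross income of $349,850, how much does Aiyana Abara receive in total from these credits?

Solar Installation Rebate: income exceeds $346,300 by $3,550, which is 4 full-or-partial $1,000 increments; reduction = 4 × $15 = $60, leaving $675.
Small Business Credit: $349,850 is at or below the $359,800 threshold, so the full $8,550 applies.
Earned Income Credit: $349,850 is at or above $260,200, so the credit is $0.
Total: $675 + $8,550 + $0 = $9,225.

$9,225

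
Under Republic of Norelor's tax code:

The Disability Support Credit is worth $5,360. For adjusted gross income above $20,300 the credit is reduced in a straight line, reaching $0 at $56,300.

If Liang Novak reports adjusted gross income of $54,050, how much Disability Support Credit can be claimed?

$335

Disability Support Credit: $54,050 is $33,750 into a $36,000 phase-out range, leaving 2,250/36,000 of the credit: $5,360 × 2,250/36,000 = $335.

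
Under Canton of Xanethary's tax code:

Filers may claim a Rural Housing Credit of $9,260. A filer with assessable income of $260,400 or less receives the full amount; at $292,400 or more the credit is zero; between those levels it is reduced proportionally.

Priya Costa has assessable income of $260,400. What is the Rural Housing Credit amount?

Rural Housing Credit: $260,400 is at or below the $260,400 threshold, so the full $9,260 applies.

$9,260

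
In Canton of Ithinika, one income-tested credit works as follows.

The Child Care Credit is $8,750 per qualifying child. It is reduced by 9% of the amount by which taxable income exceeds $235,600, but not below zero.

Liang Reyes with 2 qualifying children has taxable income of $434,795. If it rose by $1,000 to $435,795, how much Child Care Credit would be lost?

At $434,795 — base = 2 × $8,750 = $17,500. 9% of the $199,195 excess over $235,600 is $17,927.55 ≥ base, so the credit is $0.
At $435,795 — base = 2 × $8,750 = $17,500. 9% of the $200,195 excess over $235,600 is $18,017.55 ≥ base, so the credit is $0.
Lost: $0 − $0 = $0.

$0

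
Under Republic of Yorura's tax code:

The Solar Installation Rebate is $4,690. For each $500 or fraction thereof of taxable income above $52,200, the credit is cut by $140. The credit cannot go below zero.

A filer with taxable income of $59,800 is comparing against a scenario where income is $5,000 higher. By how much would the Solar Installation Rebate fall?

$1,400

At $59,800 — income exceeds $52,200 by $7,600, which is 16 full-or-partial $500 increments; reduction = 16 × $140 = $2,240, leaving $2,450.
At $64,800 — income exceeds $52,200 by $12,600, which is 26 full-or-partial $500 increments; reduction = 26 × $140 = $3,640, leaving $1,050.
Lost: $2,450 − $1,050 = $1,400.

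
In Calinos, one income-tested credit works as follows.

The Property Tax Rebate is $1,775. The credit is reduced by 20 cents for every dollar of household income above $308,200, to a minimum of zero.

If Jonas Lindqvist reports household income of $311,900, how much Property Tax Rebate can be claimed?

$1,035

Property Tax Rebate: 20% of the $3,700 excess over $308,200 is $740; credit = $1,775 − $740 = $1,035.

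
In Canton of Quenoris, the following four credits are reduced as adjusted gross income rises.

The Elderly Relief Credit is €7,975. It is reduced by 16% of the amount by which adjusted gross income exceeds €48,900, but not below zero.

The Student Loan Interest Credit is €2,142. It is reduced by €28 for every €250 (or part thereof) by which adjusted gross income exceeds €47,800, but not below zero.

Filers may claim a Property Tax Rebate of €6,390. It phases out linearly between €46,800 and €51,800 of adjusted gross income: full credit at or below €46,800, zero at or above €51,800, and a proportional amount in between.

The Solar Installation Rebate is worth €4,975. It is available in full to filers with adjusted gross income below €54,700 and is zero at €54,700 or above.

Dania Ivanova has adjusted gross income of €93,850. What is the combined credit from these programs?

€783

Elderly Relief Credit: 16% of the €44,950 excess over €48,900 is €7,192; credit = €7,975 − €7,192 = €783.
Student Loan Interest Credit: income exceeds €47,800 by €46,050 → 185 increments × €28 = €5,180 ≥ base, so the credit is €0.
Property Tax Rebate: €93,850 is at or above €51,800, so the credit is €0.
Solar Installation Rebate: €93,850 meets or exceeds the €54,700 cutoff, so the credit is €0.
Total: €783 + €0 + €0 + €0 = €783.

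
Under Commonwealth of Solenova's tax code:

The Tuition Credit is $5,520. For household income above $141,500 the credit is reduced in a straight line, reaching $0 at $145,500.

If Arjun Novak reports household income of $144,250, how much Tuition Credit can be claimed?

Tuition Credit: $144,250 is $2,750 into a $4,000 phase-out range, leaving 1,250/4,000 of the credit: $5,520 × 1,250/4,000 = $1,725.

$1,725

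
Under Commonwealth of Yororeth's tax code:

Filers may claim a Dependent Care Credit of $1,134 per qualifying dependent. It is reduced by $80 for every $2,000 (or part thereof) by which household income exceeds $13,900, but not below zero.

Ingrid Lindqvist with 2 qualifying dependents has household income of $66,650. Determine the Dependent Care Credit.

$108

Dependent Care Credit: base = 2 × $1,134 = $2,268. income exceeds $13,900 by $52,750, which is 27 full-or-partial $2,000 increments; reduction = 27 × $80 = $2,160, leaving $108.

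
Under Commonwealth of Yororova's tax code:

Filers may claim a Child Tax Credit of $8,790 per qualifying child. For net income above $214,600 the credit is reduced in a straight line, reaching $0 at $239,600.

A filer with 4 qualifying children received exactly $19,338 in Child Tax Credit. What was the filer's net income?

$225,850

Full credit = 4 × $8,790 = $35,160.
$19,338 is 19,338/35,160 of the full $35,160, so 15,822/35,160 of the $25,000 range has been used: income = $214,600 + $25,000 × 15,822/35,160 = $225,850.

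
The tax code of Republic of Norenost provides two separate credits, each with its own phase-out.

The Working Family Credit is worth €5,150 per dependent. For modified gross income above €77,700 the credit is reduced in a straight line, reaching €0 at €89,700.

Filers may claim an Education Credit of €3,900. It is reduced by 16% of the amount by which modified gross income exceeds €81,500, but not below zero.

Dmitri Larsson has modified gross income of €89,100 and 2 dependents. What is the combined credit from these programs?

Working Family Credit: base = 2 × €5,150 = €10,300. €89,100 is €11,400 into a €12,000 phase-out range, leaving 600/12,000 of the credit: €10,300 × 600/12,000 = €515.
Education Credit: 16% of the €7,600 excess over €81,500 is €1,216; credit = €3,900 − €1,216 = €2,684.
Total: €515 + €2,684 = €3,199.

€3,199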